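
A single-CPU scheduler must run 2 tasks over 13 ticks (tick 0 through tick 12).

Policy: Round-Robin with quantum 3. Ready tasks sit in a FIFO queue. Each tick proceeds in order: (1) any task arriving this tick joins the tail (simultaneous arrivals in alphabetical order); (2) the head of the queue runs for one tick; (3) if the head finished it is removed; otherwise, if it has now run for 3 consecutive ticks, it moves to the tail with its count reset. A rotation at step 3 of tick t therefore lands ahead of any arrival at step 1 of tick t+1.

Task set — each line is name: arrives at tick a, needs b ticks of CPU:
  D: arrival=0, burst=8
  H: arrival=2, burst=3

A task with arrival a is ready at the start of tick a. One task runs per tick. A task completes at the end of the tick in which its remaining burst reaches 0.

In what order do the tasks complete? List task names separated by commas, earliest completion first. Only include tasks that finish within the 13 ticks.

completion order = H, D

t=0: queue=[D] q_used=0 → run D
t=1: queue=[D] q_used=1 → run D
t=2: queue=[D,H] q_used=2 → run D
t=3: queue=[H,D] q_used=0 → run H
t=4: queue=[H,D] q_used=1 → run H
t=5: queue=[H,D] q_used=2 → run H
t=6: queue=[D] q_used=0 → run D
t=7: queue=[D] q_used=1 → run D
t=8: queue=[D] q_used=2 → run D
t=9: queue=[D] q_used=0 → run D
t=10: queue=[D] q_used=1 → run D
t=11: (idle)
t=12: (idle)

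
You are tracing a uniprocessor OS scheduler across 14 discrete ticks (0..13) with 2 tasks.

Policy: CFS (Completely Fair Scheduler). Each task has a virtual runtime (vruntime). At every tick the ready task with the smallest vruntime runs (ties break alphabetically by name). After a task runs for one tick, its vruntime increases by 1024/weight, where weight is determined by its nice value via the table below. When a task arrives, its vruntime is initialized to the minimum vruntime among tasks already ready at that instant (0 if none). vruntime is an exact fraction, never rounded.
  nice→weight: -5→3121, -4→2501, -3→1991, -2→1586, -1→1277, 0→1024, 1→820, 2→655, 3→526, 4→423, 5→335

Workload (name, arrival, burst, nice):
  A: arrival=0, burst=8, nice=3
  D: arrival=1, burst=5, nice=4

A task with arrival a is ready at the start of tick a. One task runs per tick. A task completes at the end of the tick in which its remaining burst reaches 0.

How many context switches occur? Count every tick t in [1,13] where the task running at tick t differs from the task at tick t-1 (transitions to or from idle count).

t=0: vr[A=0] → run A
t=1: vr[A=512/263 D=512/263] → run A
t=2: vr[A=1024/263 D=512/263] → run D
t=3: vr[A=1024/263 D=485888/111249] → run A
t=4: vr[A=1536/263 D=485888/111249] → run D
t=5: vr[A=1536/263 D=755200/111249] → run A
t=6: vr[A=2048/263 D=755200/111249] → run D
t=7: vr[A=2048/263 D=341504/37083] → run A
t=8: vr[A=2560/263 D=341504/37083] → run D
t=9: vr[A=2560/263 D=1293824/111249] → run A
t=10: vr[A=3072/263 D=1293824/111249] → run D
t=11: vr[A=3072/263] → run A
t=12: vr[A=3584/263] → run A
t=13: (idle)

context switches = 11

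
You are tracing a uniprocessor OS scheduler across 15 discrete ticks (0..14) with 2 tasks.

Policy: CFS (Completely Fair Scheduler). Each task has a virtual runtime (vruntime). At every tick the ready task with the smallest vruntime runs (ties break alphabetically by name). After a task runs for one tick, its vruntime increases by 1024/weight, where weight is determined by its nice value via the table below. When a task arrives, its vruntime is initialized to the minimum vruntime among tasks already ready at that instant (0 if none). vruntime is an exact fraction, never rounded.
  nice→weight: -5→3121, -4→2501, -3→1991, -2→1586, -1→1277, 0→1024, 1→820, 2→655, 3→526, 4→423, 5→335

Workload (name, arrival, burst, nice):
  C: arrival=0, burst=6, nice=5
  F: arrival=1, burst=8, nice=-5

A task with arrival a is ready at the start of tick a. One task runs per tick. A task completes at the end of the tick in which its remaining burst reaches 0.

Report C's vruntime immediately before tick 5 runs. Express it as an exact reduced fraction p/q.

t=0: vr[C=0] → run C
t=1: vr[C=1024/335 F=1024/335] → run C
t=2: vr[C=2048/335 F=1024/335] → run F
t=3: vr[C=2048/335 F=3538944/1045535] → run F
t=4: vr[C=2048/335 F=3881984/1045535] → run F
t=5: vr[C=2048/335 F=4225024/1045535] → run F
t=6: vr[C=2048/335 F=4568064/1045535] → run F
t=7: vr[C=2048/335 F=4911104/1045535] → run F
t=8: vr[C=2048/335 F=5254144/1045535] → run F
t=9: vr[C=2048/335 F=5597184/1045535] → run F
t=10: vr[C=2048/335] → run C
t=11: vr[C=3072/335] → run C
t=12: vr[C=4096/335] → run C
t=13: vr[C=1024/67] → run C
t=14: (idle)

vruntime(C, start of tick 5) = 2048/335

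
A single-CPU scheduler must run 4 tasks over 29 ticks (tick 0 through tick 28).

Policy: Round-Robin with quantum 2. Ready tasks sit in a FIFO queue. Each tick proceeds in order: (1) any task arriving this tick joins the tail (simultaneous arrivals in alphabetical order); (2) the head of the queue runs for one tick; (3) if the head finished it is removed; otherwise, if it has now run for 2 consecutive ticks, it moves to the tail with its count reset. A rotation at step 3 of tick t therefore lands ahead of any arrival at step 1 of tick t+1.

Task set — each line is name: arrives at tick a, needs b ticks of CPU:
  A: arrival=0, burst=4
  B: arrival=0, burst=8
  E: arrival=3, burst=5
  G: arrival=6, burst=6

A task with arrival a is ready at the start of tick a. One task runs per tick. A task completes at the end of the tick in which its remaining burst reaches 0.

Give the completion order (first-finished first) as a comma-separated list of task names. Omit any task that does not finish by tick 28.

t=0: queue=[A,B] q_used=0 → run A
t=1: queue=[A,B] q_used=1 → run A
t=2: queue=[B,A] q_used=0 → run B
t=3: queue=[B,A,E] q_used=1 → run B
t=4: queue=[A,E,B] q_used=0 → run A
t=5: queue=[A,E,B] q_used=1 → run A
t=6: queue=[E,B,G] q_used=0 → run E
t=7: queue=[E,B,G] q_used=1 → run E
t=8: queue=[B,G,E] q_used=0 → run B
t=9: queue=[B,G,E] q_used=1 → run B
t=10: queue=[G,E,B] q_used=0 → run G
t=11: queue=[G,E,B] q_used=1 → run G
t=12: queue=[E,B,G] q_used=0 → run E
t=13: queue=[E,B,G] q_used=1 → run E
t=14: queue=[B,G,E] q_used=0 → run B
t=15: queue=[B,G,E] q_used=1 → run B
t=16: queue=[G,E,B] q_used=0 → run G
t=17: queue=[G,E,B] q_used=1 → run G
t=18: queue=[E,B,G] q_used=0 → run E
t=19: queue=[B,G] q_used=0 → run B
t=20: queue=[B,G] q_used=1 → run B
t=21: queue=[G] q_used=0 → run G
t=22: queue=[G] q_used=1 → run G
t=23: (idle)
t=24: (idle)
t=25: (idle)
t=26: (idle)
t=27: (idle)
t=28: (idle)

completion order = A, E, B, G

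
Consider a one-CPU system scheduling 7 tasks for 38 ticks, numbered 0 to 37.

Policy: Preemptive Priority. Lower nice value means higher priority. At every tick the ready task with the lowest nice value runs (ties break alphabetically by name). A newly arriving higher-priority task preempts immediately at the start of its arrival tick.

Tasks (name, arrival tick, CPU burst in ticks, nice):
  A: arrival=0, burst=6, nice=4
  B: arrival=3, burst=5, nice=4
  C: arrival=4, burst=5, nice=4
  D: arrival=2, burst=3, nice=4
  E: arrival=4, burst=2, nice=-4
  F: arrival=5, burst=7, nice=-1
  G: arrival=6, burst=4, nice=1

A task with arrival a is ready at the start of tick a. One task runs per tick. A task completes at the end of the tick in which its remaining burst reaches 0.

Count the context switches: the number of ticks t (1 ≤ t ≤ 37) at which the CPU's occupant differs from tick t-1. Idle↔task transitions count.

t=0: ready={A} → run A
t=1: ready={A} → run A
t=2: ready={A,D} → run A
t=3: ready={A,B,D} → run A
t=4: ready={A,B,C,D,E} → run E
t=5: ready={A,B,C,D,E,F} → run E
t=6: ready={A,B,C,D,F,G} → run F
t=7: ready={A,B,C,D,F,G} → run F
t=8: ready={A,B,C,D,F,G} → run F
t=9: ready={A,B,C,D,F,G} → run F
t=10: ready={A,B,C,D,F,G} → run F
t=11: ready={A,B,C,D,F,G} → run F
t=12: ready={A,B,C,D,F,G} → run F
t=13: ready={A,B,C,D,G} → run G
t=14: ready={A,B,C,D,G} → run G
t=15: ready={A,B,C,D,G} → run G
t=16: ready={A,B,C,D,G} → run G
t=17: ready={A,B,C,D} → run A
t=18: ready={A,B,C,D} → run A
t=19: ready={B,C,D} → run B
t=20: ready={B,C,D} → run B
t=21: ready={B,C,D} → run B
t=22: ready={B,C,D} → run B
t=23: ready={B,C,D} → run B
t=24: ready={C,D} → run C
t=25: ready={C,D} → run C
t=26: ready={C,D} → run C
t=27: ready={C,D} → run C
t=28: ready={C,D} → run C
t=29: ready={D} → run D
t=30: ready={D} → run D
t=31: ready={D} → run D
t=32: (idle)
t=33: (idle)
t=34: (idle)
t=35: (idle)
t=36: (idle)
t=37: (idle)

context switches = 8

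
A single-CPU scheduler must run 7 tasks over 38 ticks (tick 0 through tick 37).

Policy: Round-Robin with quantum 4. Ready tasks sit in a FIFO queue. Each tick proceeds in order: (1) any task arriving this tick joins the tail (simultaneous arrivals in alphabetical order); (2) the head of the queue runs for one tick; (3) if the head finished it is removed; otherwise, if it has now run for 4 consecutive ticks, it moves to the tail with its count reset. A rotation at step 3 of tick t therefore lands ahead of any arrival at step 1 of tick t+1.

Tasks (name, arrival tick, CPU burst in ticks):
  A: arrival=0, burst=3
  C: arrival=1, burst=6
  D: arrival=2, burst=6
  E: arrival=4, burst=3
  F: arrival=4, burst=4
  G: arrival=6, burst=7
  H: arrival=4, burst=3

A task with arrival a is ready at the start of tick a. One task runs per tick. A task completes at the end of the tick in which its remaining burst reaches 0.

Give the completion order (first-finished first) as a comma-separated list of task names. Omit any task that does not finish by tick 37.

t=0: queue=[A] q_used=0 → run A
t=1: queue=[A,C] q_used=1 → run A
t=2: queue=[A,C,D] q_used=2 → run A
t=3: queue=[C,D] q_used=0 → run C
t=4: queue=[C,D,E,F,H] q_used=1 → run C
t=5: queue=[C,D,E,F,H] q_used=2 → run C
t=6: queue=[C,D,E,F,H,G] q_used=3 → run C
t=7: queue=[D,E,F,H,G,C] q_used=0 → run D
t=8: queue=[D,E,F,H,G,C] q_used=1 → run D
t=9: queue=[D,E,F,H,G,C] q_used=2 → run D
t=10: queue=[D,E,F,H,G,C] q_used=3 → run D
t=11: queue=[E,F,H,G,C,D] q_used=0 → run E
t=12: queue=[E,F,H,G,C,D] q_used=1 → run E
t=13: queue=[E,F,H,G,C,D] q_used=2 → run E
t=14: queue=[F,H,G,C,D] q_used=0 → run F
t=15: queue=[F,H,G,C,D] q_used=1 → run F
t=16: queue=[F,H,G,C,D] q_used=2 → run F
t=17: queue=[F,H,G,C,D] q_used=3 → run F
t=18: queue=[H,G,C,D] q_used=0 → run H
t=19: queue=[H,G,C,D] q_used=1 → run H
t=20: queue=[H,G,C,D] q_used=2 → run H
t=21: queue=[G,C,D] q_used=0 → run G
t=22: queue=[G,C,D] q_used=1 → run G
t=23: queue=[G,C,D] q_used=2 → run G
t=24: queue=[G,C,D] q_used=3 → run G
t=25: queue=[C,D,G] q_used=0 → run C
t=26: queue=[C,D,G] q_used=1 → run C
t=27: queue=[D,G] q_used=0 → run D
t=28: queue=[D,G] q_used=1 → run D
t=29: queue=[G] q_used=0 → run G
t=30: queue=[G] q_used=1 → run G
t=31: queue=[G] q_used=2 → run G
t=32: (idle)
t=33: (idle)
t=34: (idle)
t=35: (idle)
t=36: (idle)
t=37: (idle)

completion order = A, E, F, H, C, D, G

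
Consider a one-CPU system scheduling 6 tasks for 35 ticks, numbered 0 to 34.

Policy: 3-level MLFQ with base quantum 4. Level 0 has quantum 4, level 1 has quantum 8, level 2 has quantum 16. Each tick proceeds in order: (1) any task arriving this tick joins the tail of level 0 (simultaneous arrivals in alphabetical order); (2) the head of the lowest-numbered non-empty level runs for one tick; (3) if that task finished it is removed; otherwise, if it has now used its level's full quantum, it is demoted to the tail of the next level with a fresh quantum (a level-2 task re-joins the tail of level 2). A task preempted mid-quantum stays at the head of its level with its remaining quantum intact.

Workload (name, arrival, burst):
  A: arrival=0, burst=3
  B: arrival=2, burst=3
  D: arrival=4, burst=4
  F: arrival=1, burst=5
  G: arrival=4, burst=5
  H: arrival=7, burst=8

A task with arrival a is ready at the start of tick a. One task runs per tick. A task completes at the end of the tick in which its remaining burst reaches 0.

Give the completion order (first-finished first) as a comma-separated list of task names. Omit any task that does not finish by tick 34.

t=0: L0/L1/L2 = A/-/- → run A
t=1: L0/L1/L2 = AF/-/- → run A
t=2: L0/L1/L2 = AFB/-/- → run A
t=3: L0/L1/L2 = FB/-/- → run F
t=4: L0/L1/L2 = FBDG/-/- → run F
t=5: L0/L1/L2 = FBDG/-/- → run F
t=6: L0/L1/L2 = FBDG/-/- → run F
t=7: L0/L1/L2 = BDGH/F/- → run B
t=8: L0/L1/L2 = BDGH/F/- → run B
t=9: L0/L1/L2 = BDGH/F/- → run B
t=10: L0/L1/L2 = DGH/F/- → run D
t=11: L0/L1/L2 = DGH/F/- → run D
t=12: L0/L1/L2 = DGH/F/- → run D
t=13: L0/L1/L2 = DGH/F/- → run D
t=14: L0/L1/L2 = GH/F/- → run G
t=15: L0/L1/L2 = GH/F/- → run G
t=16: L0/L1/L2 = GH/F/- → run G
t=17: L0/L1/L2 = GH/F/- → run G
t=18: L0/L1/L2 = H/FG/- → run H
t=19: L0/L1/L2 = H/FG/- → run H
t=20: L0/L1/L2 = H/FG/- → run H
t=21: L0/L1/L2 = H/FG/- → run H
t=22: L0/L1/L2 = -/FGH/- → run F
t=23: L0/L1/L2 = -/GH/- → run G
t=24: L0/L1/L2 = -/H/- → run H
t=25: L0/L1/L2 = -/H/- → run H
t=26: L0/L1/L2 = -/H/- → run H
t=27: L0/L1/L2 = -/H/- → run H
t=28: (idle)
t=29: (idle)
t=30: (idle)
t=31: (idle)
t=32: (idle)
t=33: (idle)
t=34: (idle)

completion order = A, B, D, F, G, H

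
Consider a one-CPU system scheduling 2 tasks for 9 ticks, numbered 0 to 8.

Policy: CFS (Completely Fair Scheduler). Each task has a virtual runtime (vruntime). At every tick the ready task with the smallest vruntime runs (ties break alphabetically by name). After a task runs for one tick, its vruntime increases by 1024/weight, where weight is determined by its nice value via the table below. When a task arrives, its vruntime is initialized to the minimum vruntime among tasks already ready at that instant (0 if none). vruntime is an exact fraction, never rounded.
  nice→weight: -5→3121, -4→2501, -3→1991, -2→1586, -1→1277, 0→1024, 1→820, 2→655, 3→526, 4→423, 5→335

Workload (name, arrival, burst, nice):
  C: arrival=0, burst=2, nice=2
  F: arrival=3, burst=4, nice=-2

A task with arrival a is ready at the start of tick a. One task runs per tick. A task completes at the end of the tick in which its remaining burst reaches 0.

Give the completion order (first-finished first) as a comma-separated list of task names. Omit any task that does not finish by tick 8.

t=0: vr[C=0] → run C
t=1: vr[C=1024/655] → run C
t=2: (idle)
t=3: vr[F=0] → run F
t=4: vr[F=512/793] → run F
t=5: vr[F=1024/793] → run F
t=6: vr[F=1536/793] → run F
t=7: (idle)
t=8: (idle)

completion order = C, F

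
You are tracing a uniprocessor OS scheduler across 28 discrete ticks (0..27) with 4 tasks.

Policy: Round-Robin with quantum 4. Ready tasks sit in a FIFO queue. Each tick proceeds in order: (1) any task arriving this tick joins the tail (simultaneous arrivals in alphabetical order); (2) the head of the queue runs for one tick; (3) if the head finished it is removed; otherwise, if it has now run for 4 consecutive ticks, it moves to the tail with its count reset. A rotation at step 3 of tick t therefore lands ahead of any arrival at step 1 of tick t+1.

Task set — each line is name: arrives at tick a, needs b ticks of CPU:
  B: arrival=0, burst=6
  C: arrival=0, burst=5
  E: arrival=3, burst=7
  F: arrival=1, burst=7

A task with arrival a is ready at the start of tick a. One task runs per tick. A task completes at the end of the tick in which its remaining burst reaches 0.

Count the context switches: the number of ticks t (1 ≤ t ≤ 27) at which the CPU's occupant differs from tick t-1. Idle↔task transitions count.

t=0: queue=[B,C] q_used=0 → run B
t=1: queue=[B,C,F] q_used=1 → run B
t=2: queue=[B,C,F] q_used=2 → run B
t=3: queue=[B,C,F,E] q_used=3 → run B
t=4: queue=[C,F,E,B] q_used=0 → run C
t=5: queue=[C,F,E,B] q_used=1 → run C
t=6: queue=[C,F,E,B] q_used=2 → run C
t=7: queue=[C,F,E,B] q_used=3 → run C
t=8: queue=[F,E,B,C] q_used=0 → run F
t=9: queue=[F,E,B,C] q_used=1 → run F
t=10: queue=[F,E,B,C] q_used=2 → run F
t=11: queue=[F,E,B,C] q_used=3 → run F
t=12: queue=[E,B,C,F] q_used=0 → run E
t=13: queue=[E,B,C,F] q_used=1 → run E
t=14: queue=[E,B,C,F] q_used=2 → run E
t=15: queue=[E,B,C,F] q_used=3 → run E
t=16: queue=[B,C,F,E] q_used=0 → run B
t=17: queue=[B,C,F,E] q_used=1 → run B
t=18: queue=[C,F,E] q_used=0 → run C
t=19: queue=[F,E] q_used=0 → run F
t=20: queue=[F,E] q_used=1 → run F
t=21: queue=[F,E] q_used=2 → run F
t=22: queue=[E] q_used=0 → run E
t=23: queue=[E] q_used=1 → run E
t=24: queue=[E] q_used=2 → run E
t=25: (idle)
t=26: (idle)
t=27: (idle)

context switches = 8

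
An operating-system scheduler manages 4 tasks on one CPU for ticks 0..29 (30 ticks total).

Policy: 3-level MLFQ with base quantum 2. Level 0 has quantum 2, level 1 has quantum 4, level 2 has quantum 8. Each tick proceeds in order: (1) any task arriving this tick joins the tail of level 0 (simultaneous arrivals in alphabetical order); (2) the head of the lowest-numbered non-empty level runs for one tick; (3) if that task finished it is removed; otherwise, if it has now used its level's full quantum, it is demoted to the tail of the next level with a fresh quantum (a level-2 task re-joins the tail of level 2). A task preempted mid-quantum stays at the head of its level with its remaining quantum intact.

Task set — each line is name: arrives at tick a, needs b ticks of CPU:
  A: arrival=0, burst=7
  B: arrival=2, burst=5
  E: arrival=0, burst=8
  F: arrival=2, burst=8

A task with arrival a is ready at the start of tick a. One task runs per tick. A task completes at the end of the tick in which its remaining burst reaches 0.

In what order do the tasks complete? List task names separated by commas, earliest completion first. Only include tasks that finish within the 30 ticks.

completion order = B, A, E, F

t=0: L0/L1/L2 = AE/-/- → run A
t=1: L0/L1/L2 = AE/-/- → run A
t=2: L0/L1/L2 = EBF/A/- → run E
t=3: L0/L1/L2 = EBF/A/- → run E
t=4: L0/L1/L2 = BF/AE/- → run B
t=5: L0/L1/L2 = BF/AE/- → run B
t=6: L0/L1/L2 = F/AEB/- → run F
t=7: L0/L1/L2 = F/AEB/- → run F
t=8: L0/L1/L2 = -/AEBF/- → run A
t=9: L0/L1/L2 = -/AEBF/- → run A
t=10: L0/L1/L2 = -/AEBF/- → run A
t=11: L0/L1/L2 = -/AEBF/- → run A
t=12: L0/L1/L2 = -/EBF/A → run E
t=13: L0/L1/L2 = -/EBF/A → run E
t=14: L0/L1/L2 = -/EBF/A → run E
t=15: L0/L1/L2 = -/EBF/A → run E
t=16: L0/L1/L2 = -/BF/AE → run B
t=17: L0/L1/L2 = -/BF/AE → run B
t=18: L0/L1/L2 = -/BF/AE → run B
t=19: L0/L1/L2 = -/F/AE → run F
t=20: L0/L1/L2 = -/F/AE → run F
t=21: L0/L1/L2 = -/F/AE → run F
t=22: L0/L1/L2 = -/F/AE → run F
t=23: L0/L1/L2 = -/-/AEF → run A
t=24: L0/L1/L2 = -/-/EF → run E
t=25: L0/L1/L2 = -/-/EF → run E
t=26: L0/L1/L2 = -/-/F → run F
t=27: L0/L1/L2 = -/-/F → run F
t=28: (idle)
t=29: (idle)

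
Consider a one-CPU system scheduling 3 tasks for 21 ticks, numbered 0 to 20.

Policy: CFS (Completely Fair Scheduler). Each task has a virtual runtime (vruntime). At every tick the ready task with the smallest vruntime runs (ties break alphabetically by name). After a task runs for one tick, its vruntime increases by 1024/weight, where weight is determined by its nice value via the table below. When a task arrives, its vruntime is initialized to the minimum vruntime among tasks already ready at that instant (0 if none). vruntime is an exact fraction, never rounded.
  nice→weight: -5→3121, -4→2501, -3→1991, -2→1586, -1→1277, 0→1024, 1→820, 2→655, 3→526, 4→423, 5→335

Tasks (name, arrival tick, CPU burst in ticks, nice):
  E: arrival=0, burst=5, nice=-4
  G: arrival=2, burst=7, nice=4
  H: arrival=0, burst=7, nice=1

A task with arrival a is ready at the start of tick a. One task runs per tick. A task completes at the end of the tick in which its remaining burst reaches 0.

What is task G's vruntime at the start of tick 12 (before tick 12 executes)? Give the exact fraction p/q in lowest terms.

t=0: vr[E=0 H=0] → run E
t=1: vr[E=1024/2501 H=0] → run H
t=2: vr[E=1024/2501 G=1024/2501 H=256/205] → run E
t=3: vr[E=2048/2501 G=1024/2501 H=256/205] → run G
t=4: vr[E=2048/2501 G=2994176/1057923 H=256/205] → run E
t=5: vr[E=3072/2501 G=2994176/1057923 H=256/205] → run E
t=6: vr[E=4096/2501 G=2994176/1057923 H=256/205] → run H
t=7: vr[E=4096/2501 G=2994176/1057923 H=512/205] → run E
t=8: vr[G=2994176/1057923 H=512/205] → run H
t=9: vr[G=2994176/1057923 H=768/205] → run G
t=10: vr[G=5555200/1057923 H=768/205] → run H
t=11: vr[G=5555200/1057923 H=1024/205] → run H
t=12: vr[G=5555200/1057923 H=256/41] → run G
t=13: vr[G=2705408/352641 H=256/41] → run H
t=14: vr[G=2705408/352641 H=1536/205] → run H
t=15: vr[G=2705408/352641] → run G
t=16: vr[G=10677248/1057923] → run G
t=17: vr[G=13238272/1057923] → run G
t=18: vr[G=5266432/352641] → run G
t=19: (idle)
t=20: (idle)

vruntime(G, start of tick 12) = 5555200/1057923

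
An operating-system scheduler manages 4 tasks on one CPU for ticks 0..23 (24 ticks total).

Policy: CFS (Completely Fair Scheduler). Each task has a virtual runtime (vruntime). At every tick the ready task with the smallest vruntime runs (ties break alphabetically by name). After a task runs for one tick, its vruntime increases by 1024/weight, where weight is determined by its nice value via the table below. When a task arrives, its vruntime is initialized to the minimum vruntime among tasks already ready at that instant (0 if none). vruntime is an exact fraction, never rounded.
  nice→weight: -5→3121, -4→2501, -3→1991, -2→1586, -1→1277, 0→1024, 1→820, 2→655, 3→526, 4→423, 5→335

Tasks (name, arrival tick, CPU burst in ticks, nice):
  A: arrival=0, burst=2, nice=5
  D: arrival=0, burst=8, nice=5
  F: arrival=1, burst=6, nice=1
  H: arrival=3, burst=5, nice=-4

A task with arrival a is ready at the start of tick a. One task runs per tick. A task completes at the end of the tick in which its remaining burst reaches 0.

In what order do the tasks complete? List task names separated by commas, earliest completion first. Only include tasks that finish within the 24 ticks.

completion order = H, A, F, D

t=0: vr[A=0 D=0] → run A
t=1: vr[A=1024/335 D=0 F=0] → run D
t=2: vr[A=1024/335 D=1024/335 F=0] → run F
t=3: vr[A=1024/335 D=1024/335 F=256/205 H=256/205] → run F
t=4: vr[A=1024/335 D=1024/335 F=512/205 H=256/205] → run H
t=5: vr[A=1024/335 D=1024/335 F=512/205 H=20736/12505] → run H
t=6: vr[A=1024/335 D=1024/335 F=512/205 H=25856/12505] → run H
t=7: vr[A=1024/335 D=1024/335 F=512/205 H=30976/12505] → run H
t=8: vr[A=1024/335 D=1024/335 F=512/205 H=36096/12505] → run F
t=9: vr[A=1024/335 D=1024/335 F=768/205 H=36096/12505] → run H
t=10: vr[A=1024/335 D=1024/335 F=768/205] → run A
t=11: vr[D=1024/335 F=768/205] → run D
t=12: vr[D=2048/335 F=768/205] → run F
t=13: vr[D=2048/335 F=1024/205] → run F
t=14: vr[D=2048/335 F=256/41] → run D
t=15: vr[D=3072/335 F=256/41] → run F
t=16: vr[D=3072/335] → run D
t=17: vr[D=4096/335] → run D
t=18: vr[D=1024/67] → run D
t=19: vr[D=6144/335] → run D
t=20: vr[D=7168/335] → run D
t=21: (idle)
t=22: (idle)
t=23: (idle)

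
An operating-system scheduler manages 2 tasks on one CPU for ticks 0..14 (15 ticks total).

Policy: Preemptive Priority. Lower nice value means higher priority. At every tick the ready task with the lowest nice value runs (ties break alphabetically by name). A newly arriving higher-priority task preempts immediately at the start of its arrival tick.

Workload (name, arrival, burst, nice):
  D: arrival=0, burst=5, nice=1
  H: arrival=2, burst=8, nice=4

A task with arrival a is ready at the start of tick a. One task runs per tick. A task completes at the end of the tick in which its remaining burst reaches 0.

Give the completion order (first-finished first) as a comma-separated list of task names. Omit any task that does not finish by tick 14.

completion order = D, H

t=0: ready={D} → run D
t=1: ready={D} → run D
t=2: ready={D,H} → run D
t=3: ready={D,H} → run D
t=4: ready={D,H} → run D
t=5: ready={H} → run H
t=6: ready={H} → run H
t=7: ready={H} → run H
t=8: ready={H} → run H
t=9: ready={H} → run H
t=10: ready={H} → run H
t=11: ready={H} → run H
t=12: ready={H} → run H
t=13: (idle)
t=14: (idle)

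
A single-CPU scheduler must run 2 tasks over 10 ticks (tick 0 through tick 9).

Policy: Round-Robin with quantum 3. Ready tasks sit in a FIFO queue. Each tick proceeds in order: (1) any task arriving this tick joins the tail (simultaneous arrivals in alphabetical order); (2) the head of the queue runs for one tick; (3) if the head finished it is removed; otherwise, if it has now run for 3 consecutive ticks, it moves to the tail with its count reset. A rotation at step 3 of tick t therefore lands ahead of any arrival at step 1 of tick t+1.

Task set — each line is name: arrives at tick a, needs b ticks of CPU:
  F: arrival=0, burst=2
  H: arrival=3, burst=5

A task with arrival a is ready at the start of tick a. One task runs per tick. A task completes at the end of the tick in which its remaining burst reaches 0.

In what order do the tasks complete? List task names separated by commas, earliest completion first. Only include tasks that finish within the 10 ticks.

t=0: queue=[F] q_used=0 → run F
t=1: queue=[F] q_used=1 → run F
t=2: (idle)
t=3: queue=[H] q_used=0 → run H
t=4: queue=[H] q_used=1 → run H
t=5: queue=[H] q_used=2 → run H
t=6: queue=[H] q_used=0 → run H
t=7: queue=[H] q_used=1 → run H
t=8: (idle)
t=9: (idle)

completion order = F, H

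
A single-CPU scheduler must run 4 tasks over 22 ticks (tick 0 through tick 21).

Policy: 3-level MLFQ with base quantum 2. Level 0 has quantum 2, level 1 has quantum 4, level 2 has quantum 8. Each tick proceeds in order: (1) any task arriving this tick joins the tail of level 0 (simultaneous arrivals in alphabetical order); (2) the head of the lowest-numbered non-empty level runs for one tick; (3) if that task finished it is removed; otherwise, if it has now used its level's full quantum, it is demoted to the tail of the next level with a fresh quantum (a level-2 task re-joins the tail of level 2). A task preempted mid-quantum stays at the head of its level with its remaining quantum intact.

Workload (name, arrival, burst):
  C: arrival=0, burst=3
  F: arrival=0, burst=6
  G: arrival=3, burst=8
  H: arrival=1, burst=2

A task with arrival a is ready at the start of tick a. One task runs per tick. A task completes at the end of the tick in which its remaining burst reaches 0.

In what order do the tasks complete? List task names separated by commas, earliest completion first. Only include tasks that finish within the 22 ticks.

t=0: L0/L1/L2 = CF/-/- → run C
t=1: L0/L1/L2 = CFH/-/- → run C
t=2: L0/L1/L2 = FH/C/- → run F
t=3: L0/L1/L2 = FHG/C/- → run F
t=4: L0/L1/L2 = HG/CF/- → run H
t=5: L0/L1/L2 = HG/CF/- → run H
t=6: L0/L1/L2 = G/CF/- → run G
t=7: L0/L1/L2 = G/CF/- → run G
t=8: L0/L1/L2 = -/CFG/- → run C
t=9: L0/L1/L2 = -/FG/- → run F
t=10: L0/L1/L2 = -/FG/- → run F
t=11: L0/L1/L2 = -/FG/- → run F
t=12: L0/L1/L2 = -/FG/- → run F
t=13: L0/L1/L2 = -/G/- → run G
t=14: L0/L1/L2 = -/G/- → run G
t=15: L0/L1/L2 = -/G/- → run G
t=16: L0/L1/L2 = -/G/- → run G
t=17: L0/L1/L2 = -/-/G → run G
t=18: L0/L1/L2 = -/-/G → run G
t=19: (idle)
t=20: (idle)
t=21: (idle)

completion order = H, C, F, G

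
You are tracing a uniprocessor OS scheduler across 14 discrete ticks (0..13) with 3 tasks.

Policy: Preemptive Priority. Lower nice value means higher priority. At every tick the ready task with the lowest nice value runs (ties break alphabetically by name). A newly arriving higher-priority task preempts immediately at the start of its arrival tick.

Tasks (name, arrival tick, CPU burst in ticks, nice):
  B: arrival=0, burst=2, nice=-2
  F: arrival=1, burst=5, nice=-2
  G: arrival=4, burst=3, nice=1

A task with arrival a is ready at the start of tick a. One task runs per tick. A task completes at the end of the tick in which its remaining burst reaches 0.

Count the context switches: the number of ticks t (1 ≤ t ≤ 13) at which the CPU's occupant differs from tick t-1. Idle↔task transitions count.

t=0: ready={B} → run B
t=1: ready={B,F} → run B
t=2: ready={F} → run F
t=3: ready={F} → run F
t=4: ready={F,G} → run F
t=5: ready={F,G} → run F
t=6: ready={F,G} → run F
t=7: ready={G} → run G
t=8: ready={G} → run G
t=9: ready={G} → run G
t=10: (idle)
t=11: (idle)
t=12: (idle)
t=13: (idle)

context switches = 3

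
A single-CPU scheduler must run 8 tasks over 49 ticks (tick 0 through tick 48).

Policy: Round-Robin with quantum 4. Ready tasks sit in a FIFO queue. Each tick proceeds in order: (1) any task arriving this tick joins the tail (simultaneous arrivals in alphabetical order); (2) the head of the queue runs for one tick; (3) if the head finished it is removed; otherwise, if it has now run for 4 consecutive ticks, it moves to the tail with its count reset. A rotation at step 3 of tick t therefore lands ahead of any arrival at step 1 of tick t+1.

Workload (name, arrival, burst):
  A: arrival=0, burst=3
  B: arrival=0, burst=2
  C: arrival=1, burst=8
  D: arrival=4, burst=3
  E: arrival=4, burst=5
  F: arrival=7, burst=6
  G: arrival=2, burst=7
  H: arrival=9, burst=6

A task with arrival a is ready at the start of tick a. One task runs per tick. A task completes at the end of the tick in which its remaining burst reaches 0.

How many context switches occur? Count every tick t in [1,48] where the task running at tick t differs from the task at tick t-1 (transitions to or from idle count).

context switches = 13

t=0: queue=[A,B] q_used=0 → run A
t=1: queue=[A,B,C] q_used=1 → run A
t=2: queue=[A,B,C,G] q_used=2 → run A
t=3: queue=[B,C,G] q_used=0 → run B
t=4: queue=[B,C,G,D,E] q_used=1 → run B
t=5: queue=[C,G,D,E] q_used=0 → run C
t=6: queue=[C,G,D,E] q_used=1 → run C
t=7: queue=[C,G,D,E,F] q_used=2 → run C
t=8: queue=[C,G,D,E,F] q_used=3 → run C
t=9: queue=[G,D,E,F,C,H] q_used=0 → run G
t=10: queue=[G,D,E,F,C,H] q_used=1 → run G
t=11: queue=[G,D,E,F,C,H] q_used=2 → run G
t=12: queue=[G,D,E,F,C,H] q_used=3 → run G
t=13: queue=[D,E,F,C,H,G] q_used=0 → run D
t=14: queue=[D,E,F,C,H,G] q_used=1 → run D
t=15: queue=[D,E,F,C,H,G] q_used=2 → run D
t=16: queue=[E,F,C,H,G] q_used=0 → run E
t=17: queue=[E,F,C,H,G] q_used=1 → run E
t=18: queue=[E,F,C,H,G] q_used=2 → run E
t=19: queue=[E,F,C,H,G] q_used=3 → run E
t=20: queue=[F,C,H,G,E] q_used=0 → run F
t=21: queue=[F,C,H,G,E] q_used=1 → run F
t=22: queue=[F,C,H,G,E] q_used=2 → run F
t=23: queue=[F,C,H,G,E] q_used=3 → run F
t=24: queue=[C,H,G,E,F] q_used=0 → run C
t=25: queue=[C,H,G,E,F] q_used=1 → run C
t=26: queue=[C,H,G,E,F] q_used=2 → run C
t=27: queue=[C,H,G,E,F] q_used=3 → run C
t=28: queue=[H,G,E,F] q_used=0 → run H
t=29: queue=[H,G,E,F] q_used=1 → run H
t=30: queue=[H,G,E,F] q_used=2 → run H
t=31: queue=[H,G,E,F] q_used=3 → run H
t=32: queue=[G,E,F,H] q_used=0 → run G
t=33: queue=[G,E,F,H] q_used=1 → run G
t=34: queue=[G,E,F,H] q_used=2 → run G
t=35: queue=[E,F,H] q_used=0 → run E
t=36: queue=[F,H] q_used=0 → run F
t=37: queue=[F,H] q_used=1 → run F
t=38: queue=[H] q_used=0 → run H
t=39: queue=[H] q_used=1 → run H
t=40: (idle)
t=41: (idle)
t=42: (idle)
t=43: (idle)
t=44: (idle)
t=45: (idle)
t=46: (idle)
t=47: (idle)
t=48: (idle)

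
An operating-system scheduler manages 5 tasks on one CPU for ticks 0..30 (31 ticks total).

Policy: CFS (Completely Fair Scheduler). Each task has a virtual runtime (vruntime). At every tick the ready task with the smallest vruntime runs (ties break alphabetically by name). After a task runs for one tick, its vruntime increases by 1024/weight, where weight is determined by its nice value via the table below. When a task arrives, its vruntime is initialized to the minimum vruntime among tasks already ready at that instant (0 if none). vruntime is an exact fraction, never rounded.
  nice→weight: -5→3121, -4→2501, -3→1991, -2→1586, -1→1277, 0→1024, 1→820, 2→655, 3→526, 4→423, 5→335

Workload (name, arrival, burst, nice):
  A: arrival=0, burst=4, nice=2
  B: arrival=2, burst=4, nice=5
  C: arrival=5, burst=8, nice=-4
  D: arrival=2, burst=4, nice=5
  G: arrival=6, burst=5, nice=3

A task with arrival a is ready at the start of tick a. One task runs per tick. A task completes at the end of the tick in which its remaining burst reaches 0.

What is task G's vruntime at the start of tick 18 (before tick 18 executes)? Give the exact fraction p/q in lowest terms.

t=0: vr[A=0] → run A
t=1: vr[A=1024/655] → run A
t=2: vr[A=2048/655 B=2048/655 D=2048/655] → run A
t=3: vr[A=3072/655 B=2048/655 D=2048/655] → run B
t=4: vr[A=3072/655 B=54272/8777 D=2048/655] → run D
t=5: vr[A=3072/655 B=54272/8777 C=3072/655 D=54272/8777] → run A
t=6: vr[B=54272/8777 C=3072/655 D=54272/8777 G=3072/655] → run C
t=7: vr[B=54272/8777 C=8353792/1638155 D=54272/8777 G=3072/655] → run G
t=8: vr[B=54272/8777 C=8353792/1638155 D=54272/8777 G=1143296/172265] → run C
t=9: vr[B=54272/8777 C=9024512/1638155 D=54272/8777 G=1143296/172265] → run C
t=10: vr[B=54272/8777 C=9695232/1638155 D=54272/8777 G=1143296/172265] → run C
t=11: vr[B=54272/8777 C=10365952/1638155 D=54272/8777 G=1143296/172265] → run B
t=12: vr[B=405504/43885 C=10365952/1638155 D=54272/8777 G=1143296/172265] → run D
t=13: vr[B=405504/43885 C=10365952/1638155 D=405504/43885 G=1143296/172265] → run C
t=14: vr[B=405504/43885 C=11036672/1638155 D=405504/43885 G=1143296/172265] → run G
t=15: vr[B=405504/43885 C=11036672/1638155 D=405504/43885 G=1478656/172265] → run C
t=16: vr[B=405504/43885 C=11707392/1638155 D=405504/43885 G=1478656/172265] → run C
t=17: vr[B=405504/43885 C=12378112/1638155 D=405504/43885 G=1478656/172265] → run C
t=18: vr[B=405504/43885 D=405504/43885 G=1478656/172265] → run G
t=19: vr[B=405504/43885 D=405504/43885 G=1814016/172265] → run B
t=20: vr[B=539648/43885 D=405504/43885 G=1814016/172265] → run D
t=21: vr[B=539648/43885 D=539648/43885 G=1814016/172265] → run G
t=22: vr[B=539648/43885 D=539648/43885 G=2149376/172265] → run B
t=23: vr[D=539648/43885 G=2149376/172265] → run D
t=24: vr[G=2149376/172265] → run G
t=25: (idle)
t=26: (idle)
t=27: (idle)
t=28: (idle)
t=29: (idle)
t=30: (idle)

vruntime(G, start of tick 18) = 1478656/172265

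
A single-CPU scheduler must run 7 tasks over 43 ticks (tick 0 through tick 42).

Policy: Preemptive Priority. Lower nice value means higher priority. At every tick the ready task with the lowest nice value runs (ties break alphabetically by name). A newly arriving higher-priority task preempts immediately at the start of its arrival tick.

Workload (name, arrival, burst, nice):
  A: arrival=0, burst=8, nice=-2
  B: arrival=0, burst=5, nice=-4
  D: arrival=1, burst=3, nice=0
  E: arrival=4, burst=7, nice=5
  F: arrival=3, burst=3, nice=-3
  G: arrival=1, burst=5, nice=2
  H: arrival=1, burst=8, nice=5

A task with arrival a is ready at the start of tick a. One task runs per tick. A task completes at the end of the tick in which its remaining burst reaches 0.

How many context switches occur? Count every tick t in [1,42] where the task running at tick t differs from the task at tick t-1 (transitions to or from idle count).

context switches = 7

t=0: ready={A,B} → run B
t=1: ready={A,B,D,G,H} → run B
t=2: ready={A,B,D,G,H} → run B
t=3: ready={A,B,D,F,G,H} → run B
t=4: ready={A,B,D,E,F,G,H} → run B
t=5: ready={A,D,E,F,G,H} → run F
t=6: ready={A,D,E,F,G,H} → run F
t=7: ready={A,D,E,F,G,H} → run F
t=8: ready={A,D,E,G,H} → run A
t=9: ready={A,D,E,G,H} → run A
t=10: ready={A,D,E,G,H} → run A
t=11: ready={A,D,E,G,H} → run A
t=12: ready={A,D,E,G,H} → run A
t=13: ready={A,D,E,G,H} → run A
t=14: ready={A,D,E,G,H} → run A
t=15: ready={A,D,E,G,H} → run A
t=16: ready={D,E,G,H} → run D
t=17: ready={D,E,G,H} → run D
t=18: ready={D,E,G,H} → run D
t=19: ready={E,G,H} → run G
t=20: ready={E,G,H} → run G
t=21: ready={E,G,H} → run G
t=22: ready={E,G,H} → run G
t=23: ready={E,G,H} → run G
t=24: ready={E,H} → run E
t=25: ready={E,H} → run E
t=26: ready={E,H} → run E
t=27: ready={E,H} → run E
t=28: ready={E,H} → run E
t=29: ready={E,H} → run E
t=30: ready={E,H} → run E
t=31: ready={H} → run H
t=32: ready={H} → run H
t=33: ready={H} → run H
t=34: ready={H} → run H
t=35: ready={H} → run H
t=36: ready={H} → run H
t=37: ready={H} → run H
t=38: ready={H} → run H
t=39: (idle)
t=40: (idle)
t=41: (idle)
t=42: (idle)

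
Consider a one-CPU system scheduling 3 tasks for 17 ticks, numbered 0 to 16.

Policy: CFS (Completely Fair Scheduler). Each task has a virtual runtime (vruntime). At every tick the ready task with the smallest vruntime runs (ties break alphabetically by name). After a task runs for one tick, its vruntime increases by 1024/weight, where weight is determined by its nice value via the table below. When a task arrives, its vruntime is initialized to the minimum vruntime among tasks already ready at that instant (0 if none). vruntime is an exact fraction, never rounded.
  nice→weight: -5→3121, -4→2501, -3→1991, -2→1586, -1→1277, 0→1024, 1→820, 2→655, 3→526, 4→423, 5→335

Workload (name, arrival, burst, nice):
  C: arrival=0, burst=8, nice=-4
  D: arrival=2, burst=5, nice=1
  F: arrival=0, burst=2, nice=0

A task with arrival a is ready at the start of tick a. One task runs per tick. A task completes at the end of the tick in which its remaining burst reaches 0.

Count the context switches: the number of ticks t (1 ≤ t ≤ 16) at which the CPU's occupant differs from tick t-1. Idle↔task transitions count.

context switches = 10

t=0: vr[C=0 F=0] → run C
t=1: vr[C=1024/2501 F=0] → run F
t=2: vr[C=1024/2501 D=1024/2501 F=1] → run C
t=3: vr[C=2048/2501 D=1024/2501 F=1] → run D
t=4: vr[C=2048/2501 D=20736/12505 F=1] → run C
t=5: vr[C=3072/2501 D=20736/12505 F=1] → run F
t=6: vr[C=3072/2501 D=20736/12505] → run C
t=7: vr[C=4096/2501 D=20736/12505] → run C
t=8: vr[C=5120/2501 D=20736/12505] → run D
t=9: vr[C=5120/2501 D=36352/12505] → run C
t=10: vr[C=6144/2501 D=36352/12505] → run C
t=11: vr[C=7168/2501 D=36352/12505] → run C
t=12: vr[D=36352/12505] → run D
t=13: vr[D=51968/12505] → run D
t=14: vr[D=67584/12505] → run D
t=15: (idle)
t=16: (idle)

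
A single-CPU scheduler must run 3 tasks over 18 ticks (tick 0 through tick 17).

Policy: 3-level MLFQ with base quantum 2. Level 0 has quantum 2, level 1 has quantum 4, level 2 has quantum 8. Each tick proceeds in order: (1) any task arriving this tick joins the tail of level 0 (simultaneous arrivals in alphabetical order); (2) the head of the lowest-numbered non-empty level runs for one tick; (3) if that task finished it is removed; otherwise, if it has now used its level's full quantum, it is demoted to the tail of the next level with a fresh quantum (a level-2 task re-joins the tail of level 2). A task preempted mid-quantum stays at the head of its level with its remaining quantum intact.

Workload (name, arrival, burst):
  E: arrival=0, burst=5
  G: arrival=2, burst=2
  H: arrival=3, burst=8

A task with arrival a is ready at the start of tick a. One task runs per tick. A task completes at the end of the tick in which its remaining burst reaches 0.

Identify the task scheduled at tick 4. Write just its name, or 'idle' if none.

t=0: L0/L1/L2 = E/-/- → run E
t=1: L0/L1/L2 = E/-/- → run E
t=2: L0/L1/L2 = G/E/- → run G
t=3: L0/L1/L2 = GH/E/- → run G
t=4: L0/L1/L2 = H/E/- → run H
t=5: L0/L1/L2 = H/E/- → run H
t=6: L0/L1/L2 = -/EH/- → run E
t=7: L0/L1/L2 = -/EH/- → run E
t=8: L0/L1/L2 = -/EH/- → run E
t=9: L0/L1/L2 = -/H/- → run H
t=10: L0/L1/L2 = -/H/- → run H
t=11: L0/L1/L2 = -/H/- → run H
t=12: L0/L1/L2 = -/H/- → run H
t=13: L0/L1/L2 = -/-/H → run H
t=14: L0/L1/L2 = -/-/H → run H
t=15: (idle)
t=16: (idle)
t=17: (idle)

running at tick 4 = H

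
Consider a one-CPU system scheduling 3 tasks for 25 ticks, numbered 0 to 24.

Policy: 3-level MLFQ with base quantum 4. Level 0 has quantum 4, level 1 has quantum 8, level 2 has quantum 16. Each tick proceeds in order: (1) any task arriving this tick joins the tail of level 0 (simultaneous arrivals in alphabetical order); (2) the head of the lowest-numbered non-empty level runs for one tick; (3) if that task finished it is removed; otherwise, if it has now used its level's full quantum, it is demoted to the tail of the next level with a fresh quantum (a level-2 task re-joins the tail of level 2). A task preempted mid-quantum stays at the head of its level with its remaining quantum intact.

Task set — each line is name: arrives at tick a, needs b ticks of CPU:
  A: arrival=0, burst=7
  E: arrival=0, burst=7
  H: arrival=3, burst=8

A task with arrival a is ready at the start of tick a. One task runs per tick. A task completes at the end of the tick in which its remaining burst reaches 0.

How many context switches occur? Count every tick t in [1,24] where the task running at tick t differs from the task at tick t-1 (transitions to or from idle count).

context switches = 6

t=0: L0/L1/L2 = AE/-/- → run A
t=1: L0/L1/L2 = AE/-/- → run A
t=2: L0/L1/L2 = AE/-/- → run A
t=3: L0/L1/L2 = AEH/-/- → run A
t=4: L0/L1/L2 = EH/A/- → run E
t=5: L0/L1/L2 = EH/A/- → run E
t=6: L0/L1/L2 = EH/A/- → run E
t=7: L0/L1/L2 = EH/A/- → run E
t=8: L0/L1/L2 = H/AE/- → run H
t=9: L0/L1/L2 = H/AE/- → run H
t=10: L0/L1/L2 = H/AE/- → run H
t=11: L0/L1/L2 = H/AE/- → run H
t=12: L0/L1/L2 = -/AEH/- → run A
t=13: L0/L1/L2 = -/AEH/- → run A
t=14: L0/L1/L2 = -/AEH/- → run A
t=15: L0/L1/L2 = -/EH/- → run E
t=16: L0/L1/L2 = -/EH/- → run E
t=17: L0/L1/L2 = -/EH/- → run E
t=18: L0/L1/L2 = -/H/- → run H
t=19: L0/L1/L2 = -/H/- → run H
t=20: L0/L1/L2 = -/H/- → run H
t=21: L0/L1/L2 = -/H/- → run H
t=22: (idle)
t=23: (idle)
t=24: (idle)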